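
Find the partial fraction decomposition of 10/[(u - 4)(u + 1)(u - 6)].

Using cover-up method: α = -1, β = 2/7, γ = 5/7
Result: -1/(u - 4) + (2/7)/(u + 1) + (5/7)/(u - 6)


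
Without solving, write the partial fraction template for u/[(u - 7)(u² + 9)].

Linear + irreducible quadratic: P/(u - 7) + (Qu + R)/(u² + 9)


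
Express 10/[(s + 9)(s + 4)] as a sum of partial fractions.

10/(s + 9)(s + 4) = P/(s + 9) + Q/(s + 4). P = 10/(-9 + 4) = -2, Q = 10/(-4 + 9) = 2
Result: -2/(s + 9) + 2/(s + 4)


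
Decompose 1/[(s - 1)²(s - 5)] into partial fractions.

Cover-up at s=5: R = 1/(5 - 1)² = 1/16. Cover-up at s=1: Q = 1/(1 - 5) = -1/4. Comparing s² coeff: P = -R = -1/16
Result: (-1/16)/(s - 1) - (1/4)/(s - 1)² + (1/16)/(s - 5)


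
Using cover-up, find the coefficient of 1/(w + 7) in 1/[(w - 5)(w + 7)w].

Cover (w + 7), set w=-7: 1/[(-7 - 5)(-7 - 0)] = 1/84


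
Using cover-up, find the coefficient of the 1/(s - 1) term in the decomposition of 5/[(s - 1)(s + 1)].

Cover (s - 1), set s=1: 5/((s + 1) at s=1) = 5/(2) = 5/2


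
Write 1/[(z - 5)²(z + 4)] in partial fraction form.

Cover-up at z=-4: C = 1/(-4 - 5)² = 1/81. Cover-up at z=5: B = 1/(5 + 4) = 1/9. Comparing z² coeff: A = -C = -1/81
Result: (-1/81)/(z - 5) + (1/9)/(z - 5)² + (1/81)/(z + 4)


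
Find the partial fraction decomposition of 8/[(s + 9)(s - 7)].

8/(s + 9)(s - 7) = P/(s + 9) + Q/(s - 7). P = 8/(-9 - 7) = -1/2, Q = 8/(7 + 9) = 1/2
Result: (-1/2)/(s + 9) + (1/2)/(s - 7)


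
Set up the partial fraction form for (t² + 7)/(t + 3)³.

Repeated linear factor (power 3): P/(t + 3) + Q/(t + 3)² + R/(t + 3)³


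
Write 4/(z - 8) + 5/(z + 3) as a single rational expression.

Common denominator (z - 8)(z + 3). Numerator: 4(z + 3) + 5(z - 8) = (4z + 12) + (5z - 40) = 9z - 28
Result: (9z - 28)/[(z - 8)(z + 3)]


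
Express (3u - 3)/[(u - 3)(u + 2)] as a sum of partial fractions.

At u=3: P = (3·3 - 3)/(3 + 2) = 6/5. At u=-2: Q = (3·(-2) - 3)/(-2 - 3) = 9/5
Result: (6/5)/(u - 3) + (9/5)/(u + 2)


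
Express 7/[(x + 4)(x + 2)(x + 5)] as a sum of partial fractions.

Using cover-up method: A = -7/2, B = 7/6, C = 7/3
Result: (-7/2)/(x + 4) + (7/6)/(x + 2) + (7/3)/(x + 5)


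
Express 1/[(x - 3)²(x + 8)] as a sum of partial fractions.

Cover-up at x=-8: R = 1/(-8 - 3)² = 1/121. Cover-up at x=3: Q = 1/(3 + 8) = 1/11. Comparing x² coeff: P = -R = -1/121
Result: (-1/121)/(x - 3) + (1/11)/(x - 3)² + (1/121)/(x + 8)


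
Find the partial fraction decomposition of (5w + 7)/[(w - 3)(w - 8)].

At w=3: α = (5·3 + 7)/(3 - 8) = -22/5. At w=8: β = (5·8 + 7)/(8 - 3) = 47/5
Result: (-22/5)/(w - 3) + (47/5)/(w - 8)


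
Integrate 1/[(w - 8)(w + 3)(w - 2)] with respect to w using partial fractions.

Cover-up: A = 1/66, B = 1/55, C = -1/30. Decomposition: (1/66)/(w - 8) + (1/55)/(w + 3) - (1/30)/(w - 2). Integrate each term: (1/66) ln|(w - 8)| + (1/55) ln|(w + 3)| - (1/30) ln|(w - 2)| + C


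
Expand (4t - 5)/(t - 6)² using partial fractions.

(4t - 5) = A(t - 6) + B. At t = 6: B = 4·6 - 5 = 19. Coeff of t: A = 4
Result: 4/(t - 6) + 19/(t - 6)²


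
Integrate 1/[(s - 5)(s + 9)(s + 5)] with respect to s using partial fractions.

Cover-up: P = 1/140, Q = 1/56, R = -1/40. Decomposition: (1/140)/(s - 5) + (1/56)/(s + 9) - (1/40)/(s + 5). Integrate each term: (1/140) ln|(s - 5)| + (1/56) ln|(s + 9)| - (1/40) ln|(s + 5)| + C


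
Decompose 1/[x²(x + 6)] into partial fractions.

Cover-up at x=-6: C = 1/(-6 - 0)² = 1/36. Cover-up at x=0: B = 1/(0 + 6) = 1/6. Comparing x² coeff: A = -C = -1/36
Result: (-1/36)/x + (1/6)/x² + (1/36)/(x + 6)


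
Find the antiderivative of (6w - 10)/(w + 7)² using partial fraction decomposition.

Decompose: A = 6, B = 6·(-7) - 10 = -52, so (6w - 10)/(w + 7)² = 6/(w + 7) - 52/(w + 7)². Integrate: ∫ A/(w + 7) dw = 6 ln|(w + 7)|; ∫ B/(w + 7)² dw = 52/(w + 7). Sum: 6 ln|(w + 7)| + 52/(w + 7) + C


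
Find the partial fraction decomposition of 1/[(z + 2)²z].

Cover-up at z=0: R = 1/(0 + 2)² = 1/4. Cover-up at z=-2: Q = 1/(-2 - 0) = -1/2. Comparing z² coeff: P = -R = -1/4
Result: (-1/4)/(z + 2) - (1/2)/(z + 2)² + (1/4)/z


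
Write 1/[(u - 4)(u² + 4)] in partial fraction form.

Cover-up at u = 4: P = 1/(4² + 4) = 1/20. Then Q = -P = -1/20, R = -P·(0 + 4) = -1/5
Result: (1/20)/(u - 4) - ((1/20)u + 1/5)/(u² + 4)


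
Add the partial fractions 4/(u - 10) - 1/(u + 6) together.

Common denominator (u - 10)(u + 6). Numerator: 4(u + 6) - 1(u - 10) = (4u + 24) - (u - 10) = 3u + 34
Result: (3u + 34)/[(u - 10)(u + 6)]


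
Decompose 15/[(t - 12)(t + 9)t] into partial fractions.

Using cover-up method: P = 5/84, Q = 5/63, R = -5/36
Result: (5/84)/(t - 12) + (5/63)/(t + 9) - (5/36)/t


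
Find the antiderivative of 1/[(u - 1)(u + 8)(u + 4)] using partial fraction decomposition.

Cover-up: P = 1/45, Q = 1/36, R = -1/20. Decomposition: (1/45)/(u - 1) + (1/36)/(u + 8) - (1/20)/(u + 4). Integrate each term: (1/45) ln|(u - 1)| + (1/36) ln|(u + 8)| - (1/20) ln|(u + 4)| + C


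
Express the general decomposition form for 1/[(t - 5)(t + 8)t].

Three distinct linear factors: A/(t - 5) + B/(t + 8) + C/t


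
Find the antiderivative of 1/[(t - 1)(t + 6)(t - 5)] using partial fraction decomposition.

Cover-up: P = -1/28, Q = 1/77, R = 1/44. Decomposition: (-1/28)/(t - 1) + (1/77)/(t + 6) + (1/44)/(t - 5). Integrate each term: (-1/28) ln|(t - 1)| + (1/77) ln|(t + 6)| + (1/44) ln|(t - 5)| + C


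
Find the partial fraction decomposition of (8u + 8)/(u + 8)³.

(8u + 8) = P(u + 8)² + Q(u + 8) + R. At u = -8: R = 8·(-8) + 8 = -56. Coefficients: P = 0, Q = 8
Result: 8/(u + 8)² - 56/(u + 8)³


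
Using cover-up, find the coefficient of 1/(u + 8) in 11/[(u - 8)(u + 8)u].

Cover (u + 8), set u=-8: 11/[(-8 - 8)(-8 - 0)] = 11/128


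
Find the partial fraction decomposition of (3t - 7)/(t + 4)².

(3t - 7) = P(t + 4) + Q. At t = -4: Q = 3·(-4) - 7 = -19. Coeff of t: P = 3
Result: 3/(t + 4) - 19/(t + 4)²


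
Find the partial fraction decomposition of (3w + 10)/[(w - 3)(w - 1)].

At w=3: P = (3·3 + 10)/(3 - 1) = 19/2. At w=1: Q = (3·1 + 10)/(1 - 3) = -13/2
Result: (19/2)/(w - 3) - (13/2)/(w - 1)


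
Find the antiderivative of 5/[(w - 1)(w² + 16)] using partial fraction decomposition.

Cover-up at w=1: A = 5/(1²+16) = 5/17. Coeff matching: B = -5/17, C = -5/17. Decomposition: (5/17)/(w - 1) - ((5/17)w + 5/17)/(w² + 16). Integrate: linear → ln, quadratic → (1/2)ln + arctan: (5/17) ln|(w - 1)| - (5/34) ln(w² + 16) - (5/68) arctan(w/4) + C


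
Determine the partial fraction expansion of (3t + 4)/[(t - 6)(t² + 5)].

At t=6: α = (3·6 + 4)/(6² + 5) = 22/41. β = -α = -22/41, γ = 3 - 6·α = -9/41
Result: (22/41)/(t - 6) - ((22/41)t + 9/41)/(t² + 5)


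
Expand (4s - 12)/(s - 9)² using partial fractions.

(4s - 12) = α(s - 9) + β. At s = 9: β = 4·9 - 12 = 24. Coeff of s: α = 4
Result: 4/(s - 9) + 24/(s - 9)²


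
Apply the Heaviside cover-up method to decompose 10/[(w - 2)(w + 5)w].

Cover (w - 2), w=2: A = 10/[(2 + 5)(2 - 0)] = 5/7. Cover (w + 5), w=-5: B = 10/[(-5 - 2)(-5 - 0)] = 2/7. Cover w, w=0: C = 10/[(0 - 2)(0 + 5)] = -1.
Result: (5/7)/(w - 2) + (2/7)/(w + 5) - 1/w


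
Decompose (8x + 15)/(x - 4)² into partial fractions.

(8x + 15) = A(x - 4) + B. At x = 4: B = 8·4 + 15 = 47. Coeff of x: A = 8
Result: 8/(x - 4) + 47/(x - 4)²


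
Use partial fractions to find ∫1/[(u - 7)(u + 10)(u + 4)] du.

Cover-up: A = 1/187, B = 1/102, C = -1/66. Decomposition: (1/187)/(u - 7) + (1/102)/(u + 10) - (1/66)/(u + 4). Integrate each term: (1/187) ln|(u - 7)| + (1/102) ln|(u + 10)| - (1/66) ln|(u + 4)| + C


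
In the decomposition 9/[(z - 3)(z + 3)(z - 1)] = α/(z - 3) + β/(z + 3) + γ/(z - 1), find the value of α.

Cover-up at z = 3: α = 9/[(3 + 3)(3 - 1)] = 9/[(6)(2)] = 9/12 = 3/4


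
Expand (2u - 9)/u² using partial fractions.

(2u - 9) = Au + B. At u = 0: B = 2·0 - 9 = -9. Coeff of u: A = 2
Result: 2/u - 9/u²


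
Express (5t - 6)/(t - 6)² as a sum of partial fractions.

(5t - 6) = P(t - 6) + Q. At t = 6: Q = 5·6 - 6 = 24. Coeff of t: P = 5
Result: 5/(t - 6) + 24/(t - 6)²


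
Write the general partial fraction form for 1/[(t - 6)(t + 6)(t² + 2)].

Two linear + quadratic: P/(t - 6) + Q/(t + 6) + (Rt + S)/(t² + 2)


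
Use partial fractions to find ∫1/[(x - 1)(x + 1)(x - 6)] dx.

Cover-up: A = -1/10, B = 1/14, C = 1/35. Decomposition: (-1/10)/(x - 1) + (1/14)/(x + 1) + (1/35)/(x - 6). Integrate each term: (-1/10) ln|(x - 1)| + (1/14) ln|(x + 1)| + (1/35) ln|(x - 6)| + C


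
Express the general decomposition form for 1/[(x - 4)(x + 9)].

Distinct linear factors: α/(x - 4) + β/(x + 9)


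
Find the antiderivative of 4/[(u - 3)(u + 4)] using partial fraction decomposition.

Decompose: 4/[(u - 3)(u + 4)] = (4/7)/(u - 3) - (4/7)/(u + 4). Integrate each term: (4/7) ln|(u - 3)| - (4/7) ln|(u + 4)| + C


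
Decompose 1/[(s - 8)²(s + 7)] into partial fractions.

Cover-up at s=-7: γ = 1/(-7 - 8)² = 1/225. Cover-up at s=8: β = 1/(8 + 7) = 1/15. Comparing s² coeff: α = -γ = -1/225
Result: (-1/225)/(s - 8) + (1/15)/(s - 8)² + (1/225)/(s + 7)


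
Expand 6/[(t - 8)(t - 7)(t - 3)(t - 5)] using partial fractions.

Using Heaviside cover-up: (2/5)/(t - 8) - (3/4)/(t - 7) - (3/20)/(t - 3) + (1/2)/(t - 5)


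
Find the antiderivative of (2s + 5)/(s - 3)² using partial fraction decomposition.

Decompose: α = 2, β = 2·3 + 5 = 11, so (2s + 5)/(s - 3)² = 2/(s - 3) + 11/(s - 3)². Integrate: ∫ α/(s - 3) ds = 2 ln|(s - 3)|; ∫ β/(s - 3)² ds = -11/(s - 3). Sum: 2 ln|(s - 3)| - 11/(s - 3) + C


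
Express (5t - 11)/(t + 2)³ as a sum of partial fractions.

(5t - 11) = α(t + 2)² + β(t + 2) + γ. At t = -2: γ = 5·(-2) - 11 = -21. Coefficients: α = 0, β = 5
Result: 5/(t + 2)² - 21/(t + 2)³


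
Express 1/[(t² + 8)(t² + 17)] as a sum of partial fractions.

Coefficient matching gives α = γ = 0, β = 1/(17-8) = 1/9, δ = -β = -1/9
Result: (1/9)/(t² + 8) - (1/9)/(t² + 17)


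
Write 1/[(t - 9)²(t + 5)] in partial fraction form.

Cover-up at t=-5: R = 1/(-5 - 9)² = 1/196. Cover-up at t=9: Q = 1/(9 + 5) = 1/14. Comparing t² coeff: P = -R = -1/196
Result: (-1/196)/(t - 9) + (1/14)/(t - 9)² + (1/196)/(t + 5)


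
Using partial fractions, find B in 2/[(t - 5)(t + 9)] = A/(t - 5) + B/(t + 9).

Cover-up at t = -9: B = 2/(-9 - 5) = -2/14 = -1/7


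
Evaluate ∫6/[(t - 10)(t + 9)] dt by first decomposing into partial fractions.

Decompose: 6/[(t - 10)(t + 9)] = (6/19)/(t - 10) - (6/19)/(t + 9). Integrate each term: (6/19) ln|(t - 10)| - (6/19) ln|(t + 9)| + C


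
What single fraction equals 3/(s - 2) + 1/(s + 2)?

Common denominator (s - 2)(s + 2). Numerator: 3(s + 2) + 1(s - 2) = (3s + 6) + (s - 2) = 4s + 4
Result: (4s + 4)/[(s - 2)(s + 2)]


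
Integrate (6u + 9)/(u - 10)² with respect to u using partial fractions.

Decompose: α = 6, β = 6·10 + 9 = 69, so (6u + 9)/(u - 10)² = 6/(u - 10) + 69/(u - 10)². Integrate: ∫ α/(u - 10) du = 6 ln|(u - 10)|; ∫ β/(u - 10)² du = -69/(u - 10). Sum: 6 ln|(u - 10)| - 69/(u - 10) + C


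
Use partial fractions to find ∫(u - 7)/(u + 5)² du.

Decompose: A = 1, B = 1·(-5) - 7 = -12, so (u - 7)/(u + 5)² = 1/(u + 5) - 12/(u + 5)². Integrate: ∫ A/(u + 5) du = ln|(u + 5)|; ∫ B/(u + 5)² du = 12/(u + 5). Sum: ln|(u + 5)| + 12/(u + 5) + C


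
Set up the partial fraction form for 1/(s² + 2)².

Repeated quadratic factor: (As + B)/(s² + 2) + (Cs + D)/(s² + 2)²


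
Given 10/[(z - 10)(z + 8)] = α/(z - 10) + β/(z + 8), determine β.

Cover-up at z = -8: β = 10/(-8 - 10) = -10/18 = -5/9


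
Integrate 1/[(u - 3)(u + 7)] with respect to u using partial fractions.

Decompose: 1/[(u - 3)(u + 7)] = (1/10)/(u - 3) - (1/10)/(u + 7). Integrate each term: (1/10) ln|(u - 3)| - (1/10) ln|(u + 7)| + C


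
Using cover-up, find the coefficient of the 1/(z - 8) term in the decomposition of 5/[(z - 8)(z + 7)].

Cover (z - 8), set z=8: 5/((z + 7) at z=8) = 5/(15) = 1/3


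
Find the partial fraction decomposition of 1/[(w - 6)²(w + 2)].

Cover-up at w=-2: C = 1/(-2 - 6)² = 1/64. Cover-up at w=6: B = 1/(6 + 2) = 1/8. Comparing w² coeff: A = -C = -1/64
Result: (-1/64)/(w - 6) + (1/8)/(w - 6)² + (1/64)/(w + 2)


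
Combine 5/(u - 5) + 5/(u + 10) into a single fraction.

Common denominator (u - 5)(u + 10). Numerator: 5(u + 10) + 5(u - 5) = (5u + 50) + (5u - 25) = 10u + 25
Result: (10u + 25)/[(u - 5)(u + 10)]


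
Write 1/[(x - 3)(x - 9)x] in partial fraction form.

Using cover-up method: α = -1/18, β = 1/54, γ = 1/27
Result: (-1/18)/(x - 3) + (1/54)/(x - 9) + (1/27)/x


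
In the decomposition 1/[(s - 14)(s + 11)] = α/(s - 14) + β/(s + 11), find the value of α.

Cover-up at s = 14: α = 1/(14 + 11) = 1/25


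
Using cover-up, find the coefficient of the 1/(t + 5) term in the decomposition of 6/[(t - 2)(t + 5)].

Cover (t + 5), set t=-5: 6/((t - 2) at t=-5) = 6/(-7) = -6/7


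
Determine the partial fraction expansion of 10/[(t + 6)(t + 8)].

10/(t + 6)(t + 8) = A/(t + 6) + B/(t + 8). A = 10/(-6 + 8) = 5, B = 10/(-8 + 6) = -5
Result: 5/(t + 6) - 5/(t + 8)


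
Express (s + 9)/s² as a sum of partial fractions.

(s + 9) = Ps + Q. At s = 0: Q = 1·0 + 9 = 9. Coeff of s: P = 1
Result: 1/s + 9/s²


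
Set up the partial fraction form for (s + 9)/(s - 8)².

Repeated linear factor: P/(s - 8) + Q/(s - 8)²


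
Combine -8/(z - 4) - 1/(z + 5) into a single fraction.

Common denominator (z - 4)(z + 5). Numerator: -8(z + 5) - 1(z - 4) = (-8z - 40) - (z - 4) = -9z - 36
Result: (-9z - 36)/[(z - 4)(z + 5)]


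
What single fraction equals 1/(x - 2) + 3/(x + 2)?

Common denominator (x - 2)(x + 2). Numerator: 1(x + 2) + 3(x - 2) = (x + 2) + (3x - 6) = 4x - 4
Result: (4x - 4)/[(x - 2)(x + 2)]


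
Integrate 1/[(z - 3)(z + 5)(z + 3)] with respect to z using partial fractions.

Cover-up: α = 1/48, β = 1/16, γ = -1/12. Decomposition: (1/48)/(z - 3) + (1/16)/(z + 5) - (1/12)/(z + 3). Integrate each term: (1/48) ln|(z - 3)| + (1/16) ln|(z + 5)| - (1/12) ln|(z + 3)| + C


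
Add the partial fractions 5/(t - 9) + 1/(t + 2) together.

Common denominator (t - 9)(t + 2). Numerator: 5(t + 2) + 1(t - 9) = (5t + 10) + (t - 9) = 6t + 1
Result: (6t + 1)/[(t - 9)(t + 2)]


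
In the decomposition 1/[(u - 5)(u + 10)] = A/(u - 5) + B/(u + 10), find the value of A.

Cover-up at u = 5: A = 1/(5 + 10) = 1/15


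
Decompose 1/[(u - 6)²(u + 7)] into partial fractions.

Cover-up at u=-7: γ = 1/(-7 - 6)² = 1/169. Cover-up at u=6: β = 1/(6 + 7) = 1/13. Comparing u² coeff: α = -γ = -1/169
Result: (-1/169)/(u - 6) + (1/13)/(u - 6)² + (1/169)/(u + 7)


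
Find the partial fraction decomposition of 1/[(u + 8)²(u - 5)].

Cover-up at u=5: R = 1/(5 + 8)² = 1/169. Cover-up at u=-8: Q = 1/(-8 - 5) = -1/13. Comparing u² coeff: P = -R = -1/169
Result: (-1/169)/(u + 8) - (1/13)/(u + 8)² + (1/169)/(u - 5)


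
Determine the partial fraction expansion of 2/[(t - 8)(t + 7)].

2/(t - 8)(t + 7) = P/(t - 8) + Q/(t + 7). P = 2/(8 + 7) = 2/15, Q = 2/(-7 - 8) = -2/15
Result: (2/15)/(t - 8) - (2/15)/(t + 7)


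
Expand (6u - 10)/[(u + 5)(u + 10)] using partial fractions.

At u=-5: α = (6·(-5) - 10)/(-5 + 10) = -8. At u=-10: β = (6·(-10) - 10)/(-10 + 5) = 14
Result: -8/(u + 5) + 14/(u + 10)


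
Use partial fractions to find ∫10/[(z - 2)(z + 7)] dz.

Decompose: 10/[(z - 2)(z + 7)] = (10/9)/(z - 2) - (10/9)/(z + 7). Integrate each term: (10/9) ln|(z - 2)| - (10/9) ln|(z + 7)| + C


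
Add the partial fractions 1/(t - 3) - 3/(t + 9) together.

Common denominator (t - 3)(t + 9). Numerator: 1(t + 9) - 3(t - 3) = (t + 9) - (3t - 9) = -2t + 18
Result: (-2t + 18)/[(t - 3)(t + 9)]


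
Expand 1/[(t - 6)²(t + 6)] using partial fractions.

Cover-up at t=-6: γ = 1/(-6 - 6)² = 1/144. Cover-up at t=6: β = 1/(6 + 6) = 1/12. Comparing t² coeff: α = -γ = -1/144
Result: (-1/144)/(t - 6) + (1/12)/(t - 6)² + (1/144)/(t + 6)


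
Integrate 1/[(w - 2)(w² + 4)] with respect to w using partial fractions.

Cover-up at w=2: α = 1/(2²+4) = 1/8. Coeff matching: β = -1/8, γ = -1/4. Decomposition: (1/8)/(w - 2) - ((1/8)w + 1/4)/(w² + 4). Integrate: linear → ln, quadratic → (1/2)ln + arctan: (1/8) ln|(w - 2)| - (1/16) ln(w² + 4) - (1/8) arctan(w/2) + C


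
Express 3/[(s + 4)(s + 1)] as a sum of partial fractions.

3/(s + 4)(s + 1) = P/(s + 4) + Q/(s + 1). P = 3/(-4 + 1) = -1, Q = 3/(-1 + 4) = 1
Result: -1/(s + 4) + 1/(s + 1)


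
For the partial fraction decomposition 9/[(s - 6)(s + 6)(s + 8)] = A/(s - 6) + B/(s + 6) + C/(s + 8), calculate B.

Cover-up at s = -6: B = 9/[(-6 - 6)(-6 + 8)] = 9/[(-12)(2)] = -9/24 = -3/8


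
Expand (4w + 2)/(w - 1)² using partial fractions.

(4w + 2) = A(w - 1) + B. At w = 1: B = 4·1 + 2 = 6. Coeff of w: A = 4
Result: 4/(w - 1) + 6/(w - 1)²


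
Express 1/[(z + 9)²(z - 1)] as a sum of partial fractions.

Cover-up at z=1: γ = 1/(1 + 9)² = 1/100. Cover-up at z=-9: β = 1/(-9 - 1) = -1/10. Comparing z² coeff: α = -γ = -1/100
Result: (-1/100)/(z + 9) - (1/10)/(z + 9)² + (1/100)/(z - 1)


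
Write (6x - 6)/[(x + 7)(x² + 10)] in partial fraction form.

At x=-7: α = (6·(-7) - 6)/((-7)² + 10) = -48/59. β = -α = 48/59, γ = 6 - (-7)·α = 18/59
Result: (-48/59)/(x + 7) + ((48/59)x + 18/59)/(x² + 10)


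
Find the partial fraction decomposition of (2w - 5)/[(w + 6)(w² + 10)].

At w=-6: P = (2·(-6) - 5)/((-6)² + 10) = -17/46. Q = -P = 17/46, R = 2 - (-6)·P = -5/23
Result: (-17/46)/(w + 6) + ((17/46)w - 5/23)/(w² + 10)


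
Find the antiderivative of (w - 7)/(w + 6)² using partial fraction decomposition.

Decompose: A = 1, B = 1·(-6) - 7 = -13, so (w - 7)/(w + 6)² = 1/(w + 6) - 13/(w + 6)². Integrate: ∫ A/(w + 6) dw = ln|(w + 6)|; ∫ B/(w + 6)² dw = 13/(w + 6). Sum: ln|(w + 6)| + 13/(w + 6) + C


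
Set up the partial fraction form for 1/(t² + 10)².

Repeated quadratic factor: (αt + β)/(t² + 10) + (γt + δ)/(t² + 10)²


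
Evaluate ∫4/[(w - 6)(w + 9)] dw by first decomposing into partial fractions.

Decompose: 4/[(w - 6)(w + 9)] = (4/15)/(w - 6) - (4/15)/(w + 9). Integrate each term: (4/15) ln|(w - 6)| - (4/15) ln|(w + 9)| + C


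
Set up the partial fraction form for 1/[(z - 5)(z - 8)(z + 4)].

Three distinct linear factors: A/(z - 5) + B/(z - 8) + C/(z + 4)


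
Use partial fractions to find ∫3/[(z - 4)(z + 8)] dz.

Decompose: 3/[(z - 4)(z + 8)] = (1/4)/(z - 4) - (1/4)/(z + 8). Integrate each term: (1/4) ln|(z - 4)| - (1/4) ln|(z + 8)| + C


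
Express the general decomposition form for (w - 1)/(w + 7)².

Repeated linear factor: P/(w + 7) + Q/(w + 7)²


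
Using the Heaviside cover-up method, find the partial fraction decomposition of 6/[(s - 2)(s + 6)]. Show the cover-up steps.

Cover (s - 2): set s=2, get P = 6/(2 + 6) = 3/4. Cover (s + 6): set s=-6, get Q = 6/(-6 - 2) = -3/4.
Result: (3/4)/(s - 2) - (3/4)/(s + 6)


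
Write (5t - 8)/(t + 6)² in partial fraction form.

(5t - 8) = A(t + 6) + B. At t = -6: B = 5·(-6) - 8 = -38. Coeff of t: A = 5
Result: 5/(t + 6) - 38/(t + 6)²


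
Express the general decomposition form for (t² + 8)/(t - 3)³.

Repeated linear factor (power 3): P/(t - 3) + Q/(t - 3)² + R/(t - 3)³


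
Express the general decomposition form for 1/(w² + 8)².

Repeated quadratic factor: (Aw + B)/(w² + 8) + (Cw + D)/(w² + 8)²


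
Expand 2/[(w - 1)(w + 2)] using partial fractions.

2/(w - 1)(w + 2) = A/(w - 1) + B/(w + 2). A = 2/(1 + 2) = 2/3, B = 2/(-2 - 1) = -2/3
Result: (2/3)/(w - 1) - (2/3)/(w + 2)


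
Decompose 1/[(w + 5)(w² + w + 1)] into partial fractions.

Cover-up at w = -5: P = 1/((-5)² + 1·(-5) + 1) = 1/21. Then Q = -P = -1/21, R = -P·(1 - 5) = 4/21
Result: (1/21)/(w + 5) - ((1/21)w - 4/21)/(w² + w + 1)


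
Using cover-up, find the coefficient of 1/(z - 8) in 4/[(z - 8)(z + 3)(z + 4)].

Cover (z - 8), set z=8: 4/[(8 + 3)(8 + 4)] = 1/33


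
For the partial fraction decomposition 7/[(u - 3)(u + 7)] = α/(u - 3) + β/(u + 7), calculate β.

Cover-up at u = -7: β = 7/(-7 - 3) = -7/10


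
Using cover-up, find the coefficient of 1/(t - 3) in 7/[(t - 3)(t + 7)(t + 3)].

Cover (t - 3), set t=3: 7/[(3 + 7)(3 + 3)] = 7/60


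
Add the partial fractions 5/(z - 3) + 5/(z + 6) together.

Common denominator (z - 3)(z + 6). Numerator: 5(z + 6) + 5(z - 3) = (5z + 30) + (5z - 15) = 10z + 15
Result: (10z + 15)/[(z - 3)(z + 6)]


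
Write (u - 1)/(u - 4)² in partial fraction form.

(u - 1) = P(u - 4) + Q. At u = 4: Q = 1·4 - 1 = 3. Coeff of u: P = 1
Result: 1/(u - 4) + 3/(u - 4)²


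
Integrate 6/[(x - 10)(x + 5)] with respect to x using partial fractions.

Decompose: 6/[(x - 10)(x + 5)] = (2/5)/(x - 10) - (2/5)/(x + 5). Integrate each term: (2/5) ln|(x - 10)| - (2/5) ln|(x + 5)| + C


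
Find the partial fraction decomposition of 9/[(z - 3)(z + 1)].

9/(z - 3)(z + 1) = α/(z - 3) + β/(z + 1). α = 9/(3 + 1) = 9/4, β = 9/(-1 - 3) = -9/4
Result: (9/4)/(z - 3) - (9/4)/(z + 1)


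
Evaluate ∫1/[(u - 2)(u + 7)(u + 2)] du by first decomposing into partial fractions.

Cover-up: P = 1/36, Q = 1/45, R = -1/20. Decomposition: (1/36)/(u - 2) + (1/45)/(u + 7) - (1/20)/(u + 2). Integrate each term: (1/36) ln|(u - 2)| + (1/45) ln|(u + 7)| - (1/20) ln|(u + 2)| + C


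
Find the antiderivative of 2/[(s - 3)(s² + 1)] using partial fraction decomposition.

Cover-up at s=3: α = 2/(3²+1) = 1/5. Coeff matching: β = -1/5, γ = -3/5. Decomposition: (1/5)/(s - 3) - ((1/5)s + 3/5)/(s² + 1). Integrate: linear → ln, quadratic → (1/2)ln + arctan: (1/5) ln|(s - 3)| - (1/10) ln(s² + 1) - (3/5) arctan(s) + C


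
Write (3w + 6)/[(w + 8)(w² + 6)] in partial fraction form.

At w=-8: α = (3·(-8) + 6)/((-8)² + 6) = -9/35. β = -α = 9/35, γ = 3 - (-8)·α = 33/35
Result: (-9/35)/(w + 8) + ((9/35)w + 33/35)/(w² + 6)


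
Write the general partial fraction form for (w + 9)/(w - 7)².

Repeated linear factor: A/(w - 7) + B/(w - 7)²


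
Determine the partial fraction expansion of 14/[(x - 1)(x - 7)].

14/(x - 1)(x - 7) = α/(x - 1) + β/(x - 7). α = 14/(1 - 7) = -7/3, β = 14/(7 - 1) = 7/3
Result: (-7/3)/(x - 1) + (7/3)/(x - 7)


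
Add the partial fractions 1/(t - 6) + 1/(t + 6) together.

Common denominator (t - 6)(t + 6). Numerator: 1(t + 6) + 1(t - 6) = (t + 6) + (t - 6) = 2t
Result: (2t)/[(t - 6)(t + 6)]


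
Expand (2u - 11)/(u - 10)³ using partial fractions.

(2u - 11) = α(u - 10)² + β(u - 10) + γ. At u = 10: γ = 2·10 - 11 = 9. Coefficients: α = 0, β = 2
Result: 2/(u - 10)² + 9/(u - 10)³


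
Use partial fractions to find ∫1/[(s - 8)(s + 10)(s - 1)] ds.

Cover-up: α = 1/126, β = 1/198, γ = -1/77. Decomposition: (1/126)/(s - 8) + (1/198)/(s + 10) - (1/77)/(s - 1). Integrate each term: (1/126) ln|(s - 8)| + (1/198) ln|(s + 10)| - (1/77) ln|(s - 1)| + C


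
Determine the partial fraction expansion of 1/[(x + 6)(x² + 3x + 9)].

Cover-up at x = -6: A = 1/((-6)² + 3·(-6) + 9) = 1/27. Then B = -A = -1/27, C = -A·(3 - 6) = 1/9
Result: (1/27)/(x + 6) - ((1/27)x - 1/9)/(x² + 3x + 9)


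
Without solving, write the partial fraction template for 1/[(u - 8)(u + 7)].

Distinct linear factors: A/(u - 8) + B/(u + 7)


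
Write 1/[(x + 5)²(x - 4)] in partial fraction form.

Cover-up at x=4: C = 1/(4 + 5)² = 1/81. Cover-up at x=-5: B = 1/(-5 - 4) = -1/9. Comparing x² coeff: A = -C = -1/81
Result: (-1/81)/(x + 5) - (1/9)/(x + 5)² + (1/81)/(x - 4)


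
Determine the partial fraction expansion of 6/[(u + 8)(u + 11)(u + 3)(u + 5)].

Using Heaviside cover-up: (2/15)/(u + 8) - (1/24)/(u + 11) + (3/40)/(u + 3) - (1/6)/(u + 5)


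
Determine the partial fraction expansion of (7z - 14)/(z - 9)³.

(7z - 14) = P(z - 9)² + Q(z - 9) + R. At z = 9: R = 7·9 - 14 = 49. Coefficients: P = 0, Q = 7
Result: 7/(z - 9)² + 49/(z - 9)³


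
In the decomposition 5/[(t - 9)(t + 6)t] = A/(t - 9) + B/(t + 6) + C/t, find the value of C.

Cover-up at t = 0: C = 5/[(0 - 9)(0 + 6)] = 5/[(-9)(6)] = -5/54


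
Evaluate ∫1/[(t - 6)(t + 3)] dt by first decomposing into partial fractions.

Decompose: 1/[(t - 6)(t + 3)] = (1/9)/(t - 6) - (1/9)/(t + 3). Integrate each term: (1/9) ln|(t - 6)| - (1/9) ln|(t + 3)| + C


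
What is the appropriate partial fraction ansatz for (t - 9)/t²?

Repeated linear factor: P/t + Q/t²


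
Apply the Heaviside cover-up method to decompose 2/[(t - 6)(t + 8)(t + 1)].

Cover (t - 6), t=6: A = 2/[(6 + 8)(6 + 1)] = 1/49. Cover (t + 8), t=-8: B = 2/[(-8 - 6)(-8 + 1)] = 1/49. Cover (t + 1), t=-1: C = 2/[(-1 - 6)(-1 + 8)] = -2/49.
Result: (1/49)/(t - 6) + (1/49)/(t + 8) - (2/49)/(t + 1)


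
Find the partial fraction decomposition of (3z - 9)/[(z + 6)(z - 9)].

At z=-6: A = (3·(-6) - 9)/(-6 - 9) = 9/5. At z=9: B = (3·9 - 9)/(9 + 6) = 6/5
Result: (9/5)/(z + 6) + (6/5)/(z - 9)


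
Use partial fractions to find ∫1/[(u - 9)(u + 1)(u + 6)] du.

Cover-up: P = 1/150, Q = -1/50, R = 1/75. Decomposition: (1/150)/(u - 9) - (1/50)/(u + 1) + (1/75)/(u + 6). Integrate each term: (1/150) ln|(u - 9)| - (1/50) ln|(u + 1)| + (1/75) ln|(u + 6)| + C


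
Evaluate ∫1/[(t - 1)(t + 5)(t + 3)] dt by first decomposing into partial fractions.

Cover-up: A = 1/24, B = 1/12, C = -1/8. Decomposition: (1/24)/(t - 1) + (1/12)/(t + 5) - (1/8)/(t + 3). Integrate each term: (1/24) ln|(t - 1)| + (1/12) ln|(t + 5)| - (1/8) ln|(t + 3)| + C


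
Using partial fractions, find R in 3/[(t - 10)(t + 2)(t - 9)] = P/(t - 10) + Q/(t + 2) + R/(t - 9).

Cover-up at t = 9: R = 3/[(9 - 10)(9 + 2)] = 3/[(-1)(11)] = -3/11


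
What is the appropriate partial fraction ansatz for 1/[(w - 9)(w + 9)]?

Distinct linear factors: α/(w - 9) + β/(w + 9)


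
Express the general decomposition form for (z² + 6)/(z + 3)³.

Repeated linear factor (power 3): P/(z + 3) + Q/(z + 3)² + R/(z + 3)³


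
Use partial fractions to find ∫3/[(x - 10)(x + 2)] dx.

Decompose: 3/[(x - 10)(x + 2)] = (1/4)/(x - 10) - (1/4)/(x + 2). Integrate each term: (1/4) ln|(x - 10)| - (1/4) ln|(x + 2)| + C


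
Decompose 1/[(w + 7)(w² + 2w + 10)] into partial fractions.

Cover-up at w = -7: α = 1/((-7)² + 2·(-7) + 10) = 1/45. Then β = -α = -1/45, γ = -α·(2 - 7) = 1/9
Result: (1/45)/(w + 7) - ((1/45)w - 1/9)/(w² + 2w + 10)


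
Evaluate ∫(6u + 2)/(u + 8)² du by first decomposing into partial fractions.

Decompose: A = 6, B = 6·(-8) + 2 = -46, so (6u + 2)/(u + 8)² = 6/(u + 8) - 46/(u + 8)². Integrate: ∫ A/(u + 8) du = 6 ln|(u + 8)|; ∫ B/(u + 8)² du = 46/(u + 8). Sum: 6 ln|(u + 8)| + 46/(u + 8) + C


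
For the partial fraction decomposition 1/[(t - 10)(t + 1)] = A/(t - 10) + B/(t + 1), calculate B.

Cover-up at t = -1: B = 1/(-1 - 10) = -1/11


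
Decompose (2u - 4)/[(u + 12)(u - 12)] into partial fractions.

At u=-12: α = (2·(-12) - 4)/(-12 - 12) = 7/6. At u=12: β = (2·12 - 4)/(12 + 12) = 5/6
Result: (7/6)/(u + 12) + (5/6)/(u - 12)


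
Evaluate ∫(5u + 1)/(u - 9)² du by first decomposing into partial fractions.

Decompose: α = 5, β = 5·9 + 1 = 46, so (5u + 1)/(u - 9)² = 5/(u - 9) + 46/(u - 9)². Integrate: ∫ α/(u - 9) du = 5 ln|(u - 9)|; ∫ β/(u - 9)² du = -46/(u - 9). Sum: 5 ln|(u - 9)| - 46/(u - 9) + C


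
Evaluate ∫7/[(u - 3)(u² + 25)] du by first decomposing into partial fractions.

Cover-up at u=3: α = 7/(3²+25) = 7/34. Coeff matching: β = -7/34, γ = -21/34. Decomposition: (7/34)/(u - 3) - ((7/34)u + 21/34)/(u² + 25). Integrate: linear → ln, quadratic → (1/2)ln + arctan: (7/34) ln|(u - 3)| - (7/68) ln(u² + 25) - (21/170) arctan(u/5) + C


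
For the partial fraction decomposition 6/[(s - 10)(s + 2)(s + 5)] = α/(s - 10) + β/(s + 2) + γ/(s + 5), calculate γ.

Cover-up at s = -5: γ = 6/[(-5 - 10)(-5 + 2)] = 6/[(-15)(-3)] = 6/45 = 2/15


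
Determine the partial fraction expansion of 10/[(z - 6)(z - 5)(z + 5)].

Using cover-up method: P = 10/11, Q = -1, R = 1/11
Result: (10/11)/(z - 6) - 1/(z - 5) + (1/11)/(z + 5)


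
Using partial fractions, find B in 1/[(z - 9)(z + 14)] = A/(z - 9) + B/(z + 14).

Cover-up at z = -14: B = 1/(-14 - 9) = -1/23


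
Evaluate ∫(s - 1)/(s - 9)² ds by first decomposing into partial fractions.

Decompose: α = 1, β = 1·9 - 1 = 8, so (s - 1)/(s - 9)² = 1/(s - 9) + 8/(s - 9)². Integrate: ∫ α/(s - 9) ds = ln|(s - 9)|; ∫ β/(s - 9)² ds = -8/(s - 9). Sum: ln|(s - 9)| - 8/(s - 9) + C


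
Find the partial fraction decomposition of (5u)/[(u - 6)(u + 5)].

At u=6: P = (5·6 + 0)/(6 + 5) = 30/11. At u=-5: Q = (5·(-5) + 0)/(-5 - 6) = 25/11
Result: (30/11)/(u - 6) + (25/11)/(u + 5)


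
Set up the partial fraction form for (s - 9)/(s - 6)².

Repeated linear factor: A/(s - 6) + B/(s - 6)²


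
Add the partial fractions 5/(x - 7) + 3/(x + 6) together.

Common denominator (x - 7)(x + 6). Numerator: 5(x + 6) + 3(x - 7) = (5x + 30) + (3x - 21) = 8x + 9
Result: (8x + 9)/[(x - 7)(x + 6)]


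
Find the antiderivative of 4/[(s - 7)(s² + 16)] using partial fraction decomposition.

Cover-up at s=7: P = 4/(7²+16) = 4/65. Coeff matching: Q = -4/65, R = -28/65. Decomposition: (4/65)/(s - 7) - ((4/65)s + 28/65)/(s² + 16). Integrate: linear → ln, quadratic → (1/2)ln + arctan: (4/65) ln|(s - 7)| - (2/65) ln(s² + 16) - (7/65) arctan(s/4) + C


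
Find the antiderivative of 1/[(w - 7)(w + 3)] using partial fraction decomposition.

Decompose: 1/[(w - 7)(w + 3)] = (1/10)/(w - 7) - (1/10)/(w + 3). Integrate each term: (1/10) ln|(w - 7)| - (1/10) ln|(w + 3)| + C


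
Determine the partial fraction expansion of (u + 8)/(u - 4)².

(u + 8) = α(u - 4) + β. At u = 4: β = 1·4 + 8 = 12. Coeff of u: α = 1
Result: 1/(u - 4) + 12/(u - 4)²


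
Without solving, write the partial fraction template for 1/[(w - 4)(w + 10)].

Distinct linear factors: P/(w - 4) + Q/(w + 10)


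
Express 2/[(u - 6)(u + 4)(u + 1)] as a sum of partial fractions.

Using cover-up method: A = 1/35, B = 1/15, C = -2/21
Result: (1/35)/(u - 6) + (1/15)/(u + 4) - (2/21)/(u + 1)


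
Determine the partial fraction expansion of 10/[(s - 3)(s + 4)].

10/(s - 3)(s + 4) = A/(s - 3) + B/(s + 4). A = 10/(3 + 4) = 10/7, B = 10/(-4 - 3) = -10/7
Result: (10/7)/(s - 3) - (10/7)/(s + 4)


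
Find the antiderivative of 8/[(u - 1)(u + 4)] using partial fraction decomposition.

Decompose: 8/[(u - 1)(u + 4)] = (8/5)/(u - 1) - (8/5)/(u + 4). Integrate each term: (8/5) ln|(u - 1)| - (8/5) ln|(u + 4)| + C


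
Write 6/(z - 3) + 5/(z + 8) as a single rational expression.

Common denominator (z - 3)(z + 8). Numerator: 6(z + 8) + 5(z - 3) = (6z + 48) + (5z - 15) = 11z + 33
Result: (11z + 33)/[(z - 3)(z + 8)]


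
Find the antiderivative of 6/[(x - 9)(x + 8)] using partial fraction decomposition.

Decompose: 6/[(x - 9)(x + 8)] = (6/17)/(x - 9) - (6/17)/(x + 8). Integrate each term: (6/17) ln|(x - 9)| - (6/17) ln|(x + 8)| + C


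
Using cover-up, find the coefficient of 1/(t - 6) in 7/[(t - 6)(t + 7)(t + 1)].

Cover (t - 6), set t=6: 7/[(6 + 7)(6 + 1)] = 1/13


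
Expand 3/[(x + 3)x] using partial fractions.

3/(x + 3)x = α/(x + 3) + β/x. α = 3/(-3 - 0) = -1, β = 3/(0 + 3) = 1
Result: -1/(x + 3) + 1/x


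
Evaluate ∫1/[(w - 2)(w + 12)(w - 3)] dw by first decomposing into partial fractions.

Cover-up: α = -1/14, β = 1/210, γ = 1/15. Decomposition: (-1/14)/(w - 2) + (1/210)/(w + 12) + (1/15)/(w - 3). Integrate each term: (-1/14) ln|(w - 2)| + (1/210) ln|(w + 12)| + (1/15) ln|(w - 3)| + C


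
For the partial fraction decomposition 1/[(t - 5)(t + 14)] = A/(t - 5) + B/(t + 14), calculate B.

Cover-up at t = -14: B = 1/(-14 - 5) = -1/19


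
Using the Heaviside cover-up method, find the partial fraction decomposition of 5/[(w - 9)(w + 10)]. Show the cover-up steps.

Cover (w - 9): set w=9, get α = 5/(9 + 10) = 5/19. Cover (w + 10): set w=-10, get β = 5/(-10 - 9) = -5/19.
Result: (5/19)/(w - 9) - (5/19)/(w + 10)


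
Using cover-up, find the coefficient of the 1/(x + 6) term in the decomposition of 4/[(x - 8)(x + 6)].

Cover (x + 6), set x=-6: 4/((x - 8) at x=-6) = 4/(-14) = -2/7


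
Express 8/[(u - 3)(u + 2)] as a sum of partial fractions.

8/(u - 3)(u + 2) = P/(u - 3) + Q/(u + 2). P = 8/(3 + 2) = 8/5, Q = 8/(-2 - 3) = -8/5
Result: (8/5)/(u - 3) - (8/5)/(u + 2)


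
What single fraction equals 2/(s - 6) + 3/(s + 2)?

Common denominator (s - 6)(s + 2). Numerator: 2(s + 2) + 3(s - 6) = (2s + 4) + (3s - 18) = 5s - 14
Result: (5s - 14)/[(s - 6)(s + 2)]


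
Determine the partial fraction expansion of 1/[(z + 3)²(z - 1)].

Cover-up at z=1: γ = 1/(1 + 3)² = 1/16. Cover-up at z=-3: β = 1/(-3 - 1) = -1/4. Comparing z² coeff: α = -γ = -1/16
Result: (-1/16)/(z + 3) - (1/4)/(z + 3)² + (1/16)/(z - 1)


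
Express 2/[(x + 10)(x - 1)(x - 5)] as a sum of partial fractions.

Using cover-up method: A = 2/165, B = -1/22, C = 1/30
Result: (2/165)/(x + 10) - (1/22)/(x - 1) + (1/30)/(x - 5)


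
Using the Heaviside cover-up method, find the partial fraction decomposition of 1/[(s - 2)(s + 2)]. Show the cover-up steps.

Cover (s - 2): set s=2, get α = 1/(2 + 2) = 1/4. Cover (s + 2): set s=-2, get β = 1/(-2 - 2) = -1/4.
Result: (1/4)/(s - 2) - (1/4)/(s + 2)


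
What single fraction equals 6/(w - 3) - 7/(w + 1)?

Common denominator (w - 3)(w + 1). Numerator: 6(w + 1) - 7(w - 3) = (6w + 6) - (7w - 21) = -w + 27
Result: (-w + 27)/[(w - 3)(w + 1)]


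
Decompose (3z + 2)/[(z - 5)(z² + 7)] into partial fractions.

At z=5: P = (3·5 + 2)/(5² + 7) = 17/32. Q = -P = -17/32, R = 3 - 5·P = 11/32
Result: (17/32)/(z - 5) - ((17/32)z - 11/32)/(z² + 7)


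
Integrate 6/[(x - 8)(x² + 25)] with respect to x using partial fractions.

Cover-up at x=8: P = 6/(8²+25) = 6/89. Coeff matching: Q = -6/89, R = -48/89. Decomposition: (6/89)/(x - 8) - ((6/89)x + 48/89)/(x² + 25). Integrate: linear → ln, quadratic → (1/2)ln + arctan: (6/89) ln|(x - 8)| - (3/89) ln(x² + 25) - (48/445) arctan(x/5) + C


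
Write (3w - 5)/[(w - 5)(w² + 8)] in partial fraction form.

At w=5: A = (3·5 - 5)/(5² + 8) = 10/33. B = -A = -10/33, C = 3 - 5·A = 49/33
Result: (10/33)/(w - 5) - ((10/33)w - 49/33)/(w² + 8)


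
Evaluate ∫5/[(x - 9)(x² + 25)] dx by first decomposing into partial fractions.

Cover-up at x=9: A = 5/(9²+25) = 5/106. Coeff matching: B = -5/106, C = -45/106. Decomposition: (5/106)/(x - 9) - ((5/106)x + 45/106)/(x² + 25). Integrate: linear → ln, quadratic → (1/2)ln + arctan: (5/106) ln|(x - 9)| - (5/212) ln(x² + 25) - (9/106) arctan(x/5) + C


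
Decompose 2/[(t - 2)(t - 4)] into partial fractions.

2/(t - 2)(t - 4) = A/(t - 2) + B/(t - 4). A = 2/(2 - 4) = -1, B = 2/(4 - 2) = 1
Result: -1/(t - 2) + 1/(t - 4)


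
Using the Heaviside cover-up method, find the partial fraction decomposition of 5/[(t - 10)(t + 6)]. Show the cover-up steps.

Cover (t - 10): set t=10, get P = 5/(10 + 6) = 5/16. Cover (t + 6): set t=-6, get Q = 5/(-6 - 10) = -5/16.
Result: (5/16)/(t - 10) - (5/16)/(t + 6)


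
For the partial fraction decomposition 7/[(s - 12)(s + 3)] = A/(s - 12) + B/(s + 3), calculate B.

Cover-up at s = -3: B = 7/(-3 - 12) = -7/15


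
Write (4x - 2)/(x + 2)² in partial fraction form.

(4x - 2) = P(x + 2) + Q. At x = -2: Q = 4·(-2) - 2 = -10. Coeff of x: P = 4
Result: 4/(x + 2) - 10/(x + 2)²


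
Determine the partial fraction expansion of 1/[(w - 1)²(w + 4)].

Cover-up at w=-4: R = 1/(-4 - 1)² = 1/25. Cover-up at w=1: Q = 1/(1 + 4) = 1/5. Comparing w² coeff: P = -R = -1/25
Result: (-1/25)/(w - 1) + (1/5)/(w - 1)² + (1/25)/(w + 4)


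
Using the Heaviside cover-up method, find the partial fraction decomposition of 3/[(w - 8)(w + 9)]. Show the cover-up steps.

Cover (w - 8): set w=8, get P = 3/(8 + 9) = 3/17. Cover (w + 9): set w=-9, get Q = 3/(-9 - 8) = -3/17.
Result: (3/17)/(w - 8) - (3/17)/(w + 9)


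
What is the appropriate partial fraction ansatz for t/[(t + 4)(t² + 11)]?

Linear + irreducible quadratic: α/(t + 4) + (βt + γ)/(t² + 11)


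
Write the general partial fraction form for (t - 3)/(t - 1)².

Repeated linear factor: α/(t - 1) + β/(t - 1)²


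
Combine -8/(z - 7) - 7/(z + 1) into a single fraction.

Common denominator (z - 7)(z + 1). Numerator: -8(z + 1) - 7(z - 7) = (-8z - 8) - (7z - 49) = -15z + 41
Result: (-15z + 41)/[(z - 7)(z + 1)]


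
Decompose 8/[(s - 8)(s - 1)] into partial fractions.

8/(s - 8)(s - 1) = α/(s - 8) + β/(s - 1). α = 8/(8 - 1) = 8/7, β = 8/(1 - 8) = -8/7
Result: (8/7)/(s - 8) - (8/7)/(s - 1)


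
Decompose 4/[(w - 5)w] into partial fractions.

4/(w - 5)w = A/(w - 5) + B/w. A = 4/(5 - 0) = 4/5, B = 4/(0 - 5) = -4/5
Result: (4/5)/(w - 5) - (4/5)/w


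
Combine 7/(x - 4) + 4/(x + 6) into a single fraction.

Common denominator (x - 4)(x + 6). Numerator: 7(x + 6) + 4(x - 4) = (7x + 42) + (4x - 16) = 11x + 26
Result: (11x + 26)/[(x - 4)(x + 6)]


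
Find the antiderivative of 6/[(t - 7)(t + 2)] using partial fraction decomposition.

Decompose: 6/[(t - 7)(t + 2)] = (2/3)/(t - 7) - (2/3)/(t + 2). Integrate each term: (2/3) ln|(t - 7)| - (2/3) ln|(t + 2)| + C


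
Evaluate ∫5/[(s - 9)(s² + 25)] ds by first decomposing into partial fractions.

Cover-up at s=9: P = 5/(9²+25) = 5/106. Coeff matching: Q = -5/106, R = -45/106. Decomposition: (5/106)/(s - 9) - ((5/106)s + 45/106)/(s² + 25). Integrate: linear → ln, quadratic → (1/2)ln + arctan: (5/106) ln|(s - 9)| - (5/212) ln(s² + 25) - (9/106) arctan(s/5) + C


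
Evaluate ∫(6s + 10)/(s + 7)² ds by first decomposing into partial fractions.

Decompose: α = 6, β = 6·(-7) + 10 = -32, so (6s + 10)/(s + 7)² = 6/(s + 7) - 32/(s + 7)². Integrate: ∫ α/(s + 7) ds = 6 ln|(s + 7)|; ∫ β/(s + 7)² ds = 32/(s + 7). Sum: 6 ln|(s + 7)| + 32/(s + 7) + C


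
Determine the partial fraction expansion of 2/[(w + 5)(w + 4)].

2/(w + 5)(w + 4) = α/(w + 5) + β/(w + 4). α = 2/(-5 + 4) = -2, β = 2/(-4 + 5) = 2
Result: -2/(w + 5) + 2/(w + 4)


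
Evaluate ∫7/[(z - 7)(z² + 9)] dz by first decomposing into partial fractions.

Cover-up at z=7: P = 7/(7²+9) = 7/58. Coeff matching: Q = -7/58, R = -49/58. Decomposition: (7/58)/(z - 7) - ((7/58)z + 49/58)/(z² + 9). Integrate: linear → ln, quadratic → (1/2)ln + arctan: (7/58) ln|(z - 7)| - (7/116) ln(z² + 9) - (49/174) arctan(z/3) + C


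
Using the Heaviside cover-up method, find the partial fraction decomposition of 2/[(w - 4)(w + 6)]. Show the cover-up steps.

Cover (w - 4): set w=4, get P = 2/(4 + 6) = 1/5. Cover (w + 6): set w=-6, get Q = 2/(-6 - 4) = -1/5.
Result: (1/5)/(w - 4) - (1/5)/(w + 6)


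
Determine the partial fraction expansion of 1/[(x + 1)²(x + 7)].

Cover-up at x=-7: R = 1/(-7 + 1)² = 1/36. Cover-up at x=-1: Q = 1/(-1 + 7) = 1/6. Comparing x² coeff: P = -R = -1/36
Result: (-1/36)/(x + 1) + (1/6)/(x + 1)² + (1/36)/(x + 7)


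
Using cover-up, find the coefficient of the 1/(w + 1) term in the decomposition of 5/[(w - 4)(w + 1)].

Cover (w + 1), set w=-1: 5/((w - 4) at w=-1) = 5/(-5) = -1


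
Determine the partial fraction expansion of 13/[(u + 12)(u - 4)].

13/(u + 12)(u - 4) = α/(u + 12) + β/(u - 4). α = 13/(-12 - 4) = -13/16, β = 13/(4 + 12) = 13/16
Result: (-13/16)/(u + 12) + (13/16)/(u - 4)


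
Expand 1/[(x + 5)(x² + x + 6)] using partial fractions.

Cover-up at x = -5: α = 1/((-5)² + 1·(-5) + 6) = 1/26. Then β = -α = -1/26, γ = -α·(1 - 5) = 2/13
Result: (1/26)/(x + 5) - ((1/26)x - 2/13)/(x² + x + 6)
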